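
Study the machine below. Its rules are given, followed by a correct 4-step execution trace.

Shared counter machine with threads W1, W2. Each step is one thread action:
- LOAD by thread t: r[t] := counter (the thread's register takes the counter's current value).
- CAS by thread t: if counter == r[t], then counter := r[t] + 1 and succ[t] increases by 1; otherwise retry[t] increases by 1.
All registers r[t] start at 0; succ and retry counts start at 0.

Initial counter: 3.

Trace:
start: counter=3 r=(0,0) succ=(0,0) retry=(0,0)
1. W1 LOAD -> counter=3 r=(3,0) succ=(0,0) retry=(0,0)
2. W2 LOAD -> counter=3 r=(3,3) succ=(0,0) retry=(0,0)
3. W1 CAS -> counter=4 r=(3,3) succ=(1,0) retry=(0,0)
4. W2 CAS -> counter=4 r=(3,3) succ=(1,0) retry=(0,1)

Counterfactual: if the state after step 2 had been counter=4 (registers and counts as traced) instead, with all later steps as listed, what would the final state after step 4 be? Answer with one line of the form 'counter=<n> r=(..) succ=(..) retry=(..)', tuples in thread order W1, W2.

counter=4 r=(3,3) succ=(0,0) retry=(1,1)

state after step 2 := counter=4 r=(3,3) succ=(0,0) retry=(0,0)
3. W1 CAS -> counter=4 r=(3,3) succ=(0,0) retry=(1,0)
4. W2 CAS -> counter=4 r=(3,3) succ=(0,0) retry=(1,1)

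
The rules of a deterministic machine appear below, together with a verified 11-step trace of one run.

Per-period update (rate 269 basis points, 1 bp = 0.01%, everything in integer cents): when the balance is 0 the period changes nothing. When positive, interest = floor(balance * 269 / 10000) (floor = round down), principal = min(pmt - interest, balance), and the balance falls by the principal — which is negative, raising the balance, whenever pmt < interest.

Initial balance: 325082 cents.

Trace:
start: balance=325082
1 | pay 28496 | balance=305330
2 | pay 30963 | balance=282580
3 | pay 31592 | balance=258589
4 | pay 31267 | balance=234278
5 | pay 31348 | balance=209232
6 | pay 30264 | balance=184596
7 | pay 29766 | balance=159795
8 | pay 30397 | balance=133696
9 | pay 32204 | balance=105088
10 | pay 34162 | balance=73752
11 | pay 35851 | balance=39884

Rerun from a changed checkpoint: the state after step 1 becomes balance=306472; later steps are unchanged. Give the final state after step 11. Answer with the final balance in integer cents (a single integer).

41372

state after step 1 := balance=306472
2 | pay 30963 | balance=283753
3 | pay 31592 | balance=259793
4 | pay 31267 | balance=235514
5 | pay 31348 | balance=210501
6 | pay 30264 | balance=185899
7 | pay 29766 | balance=161133
8 | pay 30397 | balance=135070
9 | pay 32204 | balance=106499
10 | pay 34162 | balance=75201
11 | pay 35851 | balance=41372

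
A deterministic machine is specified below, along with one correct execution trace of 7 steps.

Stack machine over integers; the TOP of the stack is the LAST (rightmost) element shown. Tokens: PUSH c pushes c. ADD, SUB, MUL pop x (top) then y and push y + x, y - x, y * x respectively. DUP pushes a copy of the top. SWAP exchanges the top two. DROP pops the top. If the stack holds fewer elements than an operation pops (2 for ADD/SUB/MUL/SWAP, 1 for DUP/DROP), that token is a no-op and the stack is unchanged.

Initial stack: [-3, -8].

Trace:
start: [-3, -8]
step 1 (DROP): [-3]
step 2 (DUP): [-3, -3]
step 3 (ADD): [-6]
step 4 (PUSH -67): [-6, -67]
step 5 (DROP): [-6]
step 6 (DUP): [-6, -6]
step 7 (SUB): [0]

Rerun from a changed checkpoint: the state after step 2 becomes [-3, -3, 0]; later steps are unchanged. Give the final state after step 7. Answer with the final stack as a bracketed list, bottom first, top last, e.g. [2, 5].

[-3, 0]

state after step 2 := [-3, -3, 0]
step 3 (ADD): [-3, -3]
step 4 (PUSH -67): [-3, -3, -67]
step 5 (DROP): [-3, -3]
step 6 (DUP): [-3, -3, -3]
step 7 (SUB): [-3, 0]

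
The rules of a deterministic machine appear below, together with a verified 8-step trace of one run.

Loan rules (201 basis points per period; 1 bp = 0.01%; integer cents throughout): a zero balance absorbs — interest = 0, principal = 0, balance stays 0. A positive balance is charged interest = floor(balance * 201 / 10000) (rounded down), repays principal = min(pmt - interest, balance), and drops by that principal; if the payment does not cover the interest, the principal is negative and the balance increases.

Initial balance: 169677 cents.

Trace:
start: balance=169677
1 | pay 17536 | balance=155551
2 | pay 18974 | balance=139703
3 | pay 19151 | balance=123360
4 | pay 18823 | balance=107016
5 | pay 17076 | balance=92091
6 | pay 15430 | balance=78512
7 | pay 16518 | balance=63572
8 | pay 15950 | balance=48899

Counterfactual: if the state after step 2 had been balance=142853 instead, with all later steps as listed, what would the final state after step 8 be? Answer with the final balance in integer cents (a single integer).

state after step 2 := balance=142853
3 | pay 19151 | balance=126573
4 | pay 18823 | balance=110294
5 | pay 17076 | balance=95434
6 | pay 15430 | balance=81922
7 | pay 16518 | balance=67050
8 | pay 15950 | balance=52447

52447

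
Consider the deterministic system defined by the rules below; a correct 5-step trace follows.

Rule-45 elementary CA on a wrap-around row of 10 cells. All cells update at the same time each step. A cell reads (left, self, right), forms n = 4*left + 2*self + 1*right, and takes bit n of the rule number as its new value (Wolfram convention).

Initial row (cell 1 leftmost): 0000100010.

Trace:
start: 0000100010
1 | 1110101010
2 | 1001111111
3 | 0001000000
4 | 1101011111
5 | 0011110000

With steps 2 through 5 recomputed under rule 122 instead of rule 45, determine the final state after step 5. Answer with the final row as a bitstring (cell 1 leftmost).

(re-executing steps 2..5 under rule 122; state before step 2: 1110101010)
2 | 1011010101
3 | 1111101011
4 | 0000110110
5 | 0001111111

0001111111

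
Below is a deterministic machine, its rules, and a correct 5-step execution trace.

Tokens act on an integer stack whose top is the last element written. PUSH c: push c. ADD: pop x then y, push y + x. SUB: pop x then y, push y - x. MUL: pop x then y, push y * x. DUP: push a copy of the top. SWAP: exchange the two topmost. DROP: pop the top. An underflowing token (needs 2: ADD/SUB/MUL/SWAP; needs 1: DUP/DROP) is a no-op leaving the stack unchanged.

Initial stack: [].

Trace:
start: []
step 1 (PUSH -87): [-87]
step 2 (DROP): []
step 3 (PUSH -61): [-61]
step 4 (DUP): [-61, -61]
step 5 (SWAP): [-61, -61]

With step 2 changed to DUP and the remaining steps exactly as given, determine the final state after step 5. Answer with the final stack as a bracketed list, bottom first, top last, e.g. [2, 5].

[-87, -87, -61, -61]

(re-executing from step 2 with the substitution; state before step 2: [-87])
step 2 (DUP): [-87, -87]
step 3 (PUSH -61): [-87, -87, -61]
step 4 (DUP): [-87, -87, -61, -61]
step 5 (SWAP): [-87, -87, -61, -61]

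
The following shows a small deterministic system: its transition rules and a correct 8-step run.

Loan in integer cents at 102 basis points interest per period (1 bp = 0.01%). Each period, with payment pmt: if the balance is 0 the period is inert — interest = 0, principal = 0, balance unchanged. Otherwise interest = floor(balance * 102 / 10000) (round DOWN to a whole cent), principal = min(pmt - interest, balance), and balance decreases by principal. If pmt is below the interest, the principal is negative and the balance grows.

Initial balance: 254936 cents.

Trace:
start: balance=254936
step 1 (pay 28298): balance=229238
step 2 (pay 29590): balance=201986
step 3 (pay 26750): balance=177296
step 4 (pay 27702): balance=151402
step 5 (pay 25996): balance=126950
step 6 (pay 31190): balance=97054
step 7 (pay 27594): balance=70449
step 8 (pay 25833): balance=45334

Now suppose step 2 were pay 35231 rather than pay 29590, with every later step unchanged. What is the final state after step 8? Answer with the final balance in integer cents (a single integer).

(re-executing from step 2 with the substitution; state before step 2: balance=229238)
step 2 (pay 35231): balance=196345
step 3 (pay 26750): balance=171597
step 4 (pay 27702): balance=145645
step 5 (pay 25996): balance=121134
step 6 (pay 31190): balance=91179
step 7 (pay 27594): balance=64515
step 8 (pay 25833): balance=39340

39340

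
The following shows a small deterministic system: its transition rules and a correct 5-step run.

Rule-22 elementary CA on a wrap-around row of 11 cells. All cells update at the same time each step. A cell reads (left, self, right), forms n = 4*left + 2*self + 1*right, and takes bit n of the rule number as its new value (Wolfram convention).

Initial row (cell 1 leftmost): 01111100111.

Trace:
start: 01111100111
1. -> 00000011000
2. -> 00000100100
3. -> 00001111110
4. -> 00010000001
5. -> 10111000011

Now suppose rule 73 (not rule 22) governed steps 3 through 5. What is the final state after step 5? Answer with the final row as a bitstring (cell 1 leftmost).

01000100100

(re-executing steps 3..5 under rule 73; state before step 3: 00000100100)
3. -> 11110000001
4. -> 00010111101
5. -> 01000100100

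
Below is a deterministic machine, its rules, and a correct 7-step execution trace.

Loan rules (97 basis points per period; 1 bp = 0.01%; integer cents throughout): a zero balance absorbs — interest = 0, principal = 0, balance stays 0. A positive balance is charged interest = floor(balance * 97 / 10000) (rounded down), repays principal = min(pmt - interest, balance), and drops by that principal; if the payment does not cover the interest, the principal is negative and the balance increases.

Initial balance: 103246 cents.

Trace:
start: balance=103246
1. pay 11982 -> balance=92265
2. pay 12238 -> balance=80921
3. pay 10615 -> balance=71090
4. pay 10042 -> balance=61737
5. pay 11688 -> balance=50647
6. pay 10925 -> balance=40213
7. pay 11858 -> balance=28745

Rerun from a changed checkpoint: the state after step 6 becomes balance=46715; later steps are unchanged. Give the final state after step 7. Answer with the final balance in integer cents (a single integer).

state after step 6 := balance=46715
7. pay 11858 -> balance=35310

35310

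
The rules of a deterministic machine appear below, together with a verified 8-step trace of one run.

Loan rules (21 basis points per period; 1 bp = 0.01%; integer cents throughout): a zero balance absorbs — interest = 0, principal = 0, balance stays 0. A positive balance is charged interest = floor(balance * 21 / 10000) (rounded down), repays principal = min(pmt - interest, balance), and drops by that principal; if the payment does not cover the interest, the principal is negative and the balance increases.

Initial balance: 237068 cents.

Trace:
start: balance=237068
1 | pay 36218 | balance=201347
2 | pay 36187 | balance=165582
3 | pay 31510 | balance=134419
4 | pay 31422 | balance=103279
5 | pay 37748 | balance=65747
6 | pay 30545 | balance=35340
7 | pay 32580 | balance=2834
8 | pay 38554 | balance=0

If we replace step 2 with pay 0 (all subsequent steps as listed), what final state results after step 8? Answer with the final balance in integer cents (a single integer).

930

(re-executing from step 2 with the substitution; state before step 2: balance=201347)
2 | pay 0 | balance=201769
3 | pay 31510 | balance=170682
4 | pay 31422 | balance=139618
5 | pay 37748 | balance=102163
6 | pay 30545 | balance=71832
7 | pay 32580 | balance=39402
8 | pay 38554 | balance=930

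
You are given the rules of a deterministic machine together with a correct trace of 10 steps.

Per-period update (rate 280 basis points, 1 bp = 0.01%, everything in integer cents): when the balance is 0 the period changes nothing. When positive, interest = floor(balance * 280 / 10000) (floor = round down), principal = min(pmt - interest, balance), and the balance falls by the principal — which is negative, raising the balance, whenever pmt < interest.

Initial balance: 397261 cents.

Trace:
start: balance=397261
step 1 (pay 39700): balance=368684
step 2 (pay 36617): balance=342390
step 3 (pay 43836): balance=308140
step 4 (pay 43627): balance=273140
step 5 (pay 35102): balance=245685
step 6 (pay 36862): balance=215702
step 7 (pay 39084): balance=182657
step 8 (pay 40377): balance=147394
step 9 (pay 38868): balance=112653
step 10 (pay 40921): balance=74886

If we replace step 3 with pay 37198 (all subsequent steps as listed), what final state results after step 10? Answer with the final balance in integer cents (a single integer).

82938

(re-executing from step 3 with the substitution; state before step 3: balance=342390)
step 3 (pay 37198): balance=314778
step 4 (pay 43627): balance=279964
step 5 (pay 35102): balance=252700
step 6 (pay 36862): balance=222913
step 7 (pay 39084): balance=190070
step 8 (pay 40377): balance=155014
step 9 (pay 38868): balance=120486
step 10 (pay 40921): balance=82938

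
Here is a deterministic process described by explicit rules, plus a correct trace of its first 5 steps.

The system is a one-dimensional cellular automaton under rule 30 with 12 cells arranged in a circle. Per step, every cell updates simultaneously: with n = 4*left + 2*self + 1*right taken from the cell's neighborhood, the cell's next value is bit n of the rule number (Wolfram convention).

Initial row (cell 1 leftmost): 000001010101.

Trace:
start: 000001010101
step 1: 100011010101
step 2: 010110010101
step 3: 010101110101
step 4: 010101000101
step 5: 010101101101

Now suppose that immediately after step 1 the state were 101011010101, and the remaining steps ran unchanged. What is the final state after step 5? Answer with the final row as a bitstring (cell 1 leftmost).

state after step 1 := 101011010101
step 2: 001010010101
step 3: 111011110101
step 4: 000010000101
step 5: 100111001101

100111001101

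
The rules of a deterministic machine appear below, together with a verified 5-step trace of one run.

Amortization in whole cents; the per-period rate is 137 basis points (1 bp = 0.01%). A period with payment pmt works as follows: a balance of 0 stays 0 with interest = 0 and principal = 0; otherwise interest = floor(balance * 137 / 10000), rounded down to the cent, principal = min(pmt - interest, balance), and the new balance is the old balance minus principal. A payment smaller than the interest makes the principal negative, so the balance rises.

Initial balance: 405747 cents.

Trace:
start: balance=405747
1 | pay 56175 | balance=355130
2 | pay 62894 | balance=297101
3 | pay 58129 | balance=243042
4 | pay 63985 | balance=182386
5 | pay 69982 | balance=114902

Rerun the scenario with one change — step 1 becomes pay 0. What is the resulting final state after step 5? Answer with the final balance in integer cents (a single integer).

174219

(re-executing from step 1 with the substitution; state before step 1: balance=405747)
1 | pay 0 | balance=411305
2 | pay 62894 | balance=354045
3 | pay 58129 | balance=300766
4 | pay 63985 | balance=240901
5 | pay 69982 | balance=174219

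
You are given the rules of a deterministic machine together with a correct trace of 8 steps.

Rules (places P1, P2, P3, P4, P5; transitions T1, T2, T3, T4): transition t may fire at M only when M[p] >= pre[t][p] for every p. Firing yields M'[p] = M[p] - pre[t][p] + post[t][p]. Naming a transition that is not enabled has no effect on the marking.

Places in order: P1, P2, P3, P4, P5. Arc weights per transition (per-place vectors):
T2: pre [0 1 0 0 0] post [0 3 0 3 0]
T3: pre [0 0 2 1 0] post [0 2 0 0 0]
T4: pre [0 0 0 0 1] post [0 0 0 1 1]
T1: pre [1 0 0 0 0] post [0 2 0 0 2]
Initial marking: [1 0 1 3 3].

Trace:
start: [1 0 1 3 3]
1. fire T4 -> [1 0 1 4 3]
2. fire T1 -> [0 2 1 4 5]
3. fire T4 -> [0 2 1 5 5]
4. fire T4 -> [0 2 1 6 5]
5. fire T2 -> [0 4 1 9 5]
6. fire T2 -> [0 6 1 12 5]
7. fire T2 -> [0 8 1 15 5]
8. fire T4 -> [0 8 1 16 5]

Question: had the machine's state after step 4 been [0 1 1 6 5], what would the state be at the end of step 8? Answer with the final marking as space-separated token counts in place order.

0 7 1 16 5

state after step 4 := [0 1 1 6 5]
5. fire T2 -> [0 3 1 9 5]
6. fire T2 -> [0 5 1 12 5]
7. fire T2 -> [0 7 1 15 5]
8. fire T4 -> [0 7 1 16 5]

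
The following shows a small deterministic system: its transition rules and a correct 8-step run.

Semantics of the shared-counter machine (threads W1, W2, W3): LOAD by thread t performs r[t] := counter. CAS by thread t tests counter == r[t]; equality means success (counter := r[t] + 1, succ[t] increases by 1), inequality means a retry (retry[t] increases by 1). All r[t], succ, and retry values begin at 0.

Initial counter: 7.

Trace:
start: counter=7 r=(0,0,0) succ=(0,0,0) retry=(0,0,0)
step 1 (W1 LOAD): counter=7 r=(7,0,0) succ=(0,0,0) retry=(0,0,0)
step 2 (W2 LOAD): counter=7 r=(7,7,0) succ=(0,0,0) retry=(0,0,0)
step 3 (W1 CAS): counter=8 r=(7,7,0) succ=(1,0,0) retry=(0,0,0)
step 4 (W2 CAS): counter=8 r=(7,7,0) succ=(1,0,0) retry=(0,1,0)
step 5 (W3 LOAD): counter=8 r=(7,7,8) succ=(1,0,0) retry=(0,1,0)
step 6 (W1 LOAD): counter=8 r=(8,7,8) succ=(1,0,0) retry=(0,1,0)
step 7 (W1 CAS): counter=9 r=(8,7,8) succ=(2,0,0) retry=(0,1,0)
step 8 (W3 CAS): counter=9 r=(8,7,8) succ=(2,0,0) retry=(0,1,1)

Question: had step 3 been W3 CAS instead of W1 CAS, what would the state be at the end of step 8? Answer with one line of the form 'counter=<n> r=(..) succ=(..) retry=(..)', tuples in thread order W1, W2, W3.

(re-executing from step 3 with the substitution; state before step 3: counter=7 r=(7,7,0) succ=(0,0,0) retry=(0,0,0))
step 3 (W3 CAS): counter=7 r=(7,7,0) succ=(0,0,0) retry=(0,0,1)
step 4 (W2 CAS): counter=8 r=(7,7,0) succ=(0,1,0) retry=(0,0,1)
step 5 (W3 LOAD): counter=8 r=(7,7,8) succ=(0,1,0) retry=(0,0,1)
step 6 (W1 LOAD): counter=8 r=(8,7,8) succ=(0,1,0) retry=(0,0,1)
step 7 (W1 CAS): counter=9 r=(8,7,8) succ=(1,1,0) retry=(0,0,1)
step 8 (W3 CAS): counter=9 r=(8,7,8) succ=(1,1,0) retry=(0,0,2)

counter=9 r=(8,7,8) succ=(1,1,0) retry=(0,0,2)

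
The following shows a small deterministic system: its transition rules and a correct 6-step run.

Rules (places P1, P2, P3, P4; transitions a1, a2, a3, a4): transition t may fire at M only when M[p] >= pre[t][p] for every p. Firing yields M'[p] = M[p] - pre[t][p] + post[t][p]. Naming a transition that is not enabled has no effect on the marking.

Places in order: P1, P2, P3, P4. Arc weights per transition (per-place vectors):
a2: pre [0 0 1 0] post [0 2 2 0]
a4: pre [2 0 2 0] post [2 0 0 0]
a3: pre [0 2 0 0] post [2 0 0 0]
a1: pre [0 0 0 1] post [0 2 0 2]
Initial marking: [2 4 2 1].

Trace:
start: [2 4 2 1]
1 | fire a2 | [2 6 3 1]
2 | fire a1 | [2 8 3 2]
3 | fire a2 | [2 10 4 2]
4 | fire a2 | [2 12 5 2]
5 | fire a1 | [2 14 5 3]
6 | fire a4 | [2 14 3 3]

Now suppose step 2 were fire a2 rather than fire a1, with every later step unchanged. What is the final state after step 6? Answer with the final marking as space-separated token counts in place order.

2 14 4 2

(re-executing from step 2 with the substitution; state before step 2: [2 6 3 1])
2 | fire a2 | [2 8 4 1]
3 | fire a2 | [2 10 5 1]
4 | fire a2 | [2 12 6 1]
5 | fire a1 | [2 14 6 2]
6 | fire a4 | [2 14 4 2]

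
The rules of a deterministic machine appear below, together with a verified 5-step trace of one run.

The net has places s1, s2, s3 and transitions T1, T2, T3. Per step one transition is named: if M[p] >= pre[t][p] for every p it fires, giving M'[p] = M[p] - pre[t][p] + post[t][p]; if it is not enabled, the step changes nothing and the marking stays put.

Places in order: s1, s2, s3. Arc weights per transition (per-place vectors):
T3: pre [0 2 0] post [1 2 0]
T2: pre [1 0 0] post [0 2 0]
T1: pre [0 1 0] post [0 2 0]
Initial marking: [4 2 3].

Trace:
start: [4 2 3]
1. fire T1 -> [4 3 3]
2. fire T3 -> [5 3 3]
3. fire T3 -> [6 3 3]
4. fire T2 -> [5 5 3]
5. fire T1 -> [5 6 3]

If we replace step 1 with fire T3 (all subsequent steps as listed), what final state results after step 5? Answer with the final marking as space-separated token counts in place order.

6 5 3

(re-executing from step 1 with the substitution; state before step 1: [4 2 3])
1. fire T3 -> [5 2 3]
2. fire T3 -> [6 2 3]
3. fire T3 -> [7 2 3]
4. fire T2 -> [6 4 3]
5. fire T1 -> [6 5 3]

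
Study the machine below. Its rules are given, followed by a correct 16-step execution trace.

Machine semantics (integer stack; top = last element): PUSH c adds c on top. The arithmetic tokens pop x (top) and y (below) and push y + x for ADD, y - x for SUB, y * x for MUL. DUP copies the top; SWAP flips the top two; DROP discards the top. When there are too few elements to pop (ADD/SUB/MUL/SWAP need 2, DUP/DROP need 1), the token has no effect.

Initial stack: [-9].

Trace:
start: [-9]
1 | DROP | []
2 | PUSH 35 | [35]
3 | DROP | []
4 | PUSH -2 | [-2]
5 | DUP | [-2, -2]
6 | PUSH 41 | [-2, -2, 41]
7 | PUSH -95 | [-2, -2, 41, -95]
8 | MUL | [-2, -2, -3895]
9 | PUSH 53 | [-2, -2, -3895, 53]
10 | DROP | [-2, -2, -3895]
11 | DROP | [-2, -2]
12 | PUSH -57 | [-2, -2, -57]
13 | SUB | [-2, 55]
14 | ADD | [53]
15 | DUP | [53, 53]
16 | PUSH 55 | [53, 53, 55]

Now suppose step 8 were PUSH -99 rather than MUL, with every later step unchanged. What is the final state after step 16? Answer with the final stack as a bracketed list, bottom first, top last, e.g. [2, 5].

[-2, -2, 3, 3, 55]

(re-executing from step 8 with the substitution; state before step 8: [-2, -2, 41, -95])
8 | PUSH -99 | [-2, -2, 41, -95, -99]
9 | PUSH 53 | [-2, -2, 41, -95, -99, 53]
10 | DROP | [-2, -2, 41, -95, -99]
11 | DROP | [-2, -2, 41, -95]
12 | PUSH -57 | [-2, -2, 41, -95, -57]
13 | SUB | [-2, -2, 41, -38]
14 | ADD | [-2, -2, 3]
15 | DUP | [-2, -2, 3, 3]
16 | PUSH 55 | [-2, -2, 3, 3, 55]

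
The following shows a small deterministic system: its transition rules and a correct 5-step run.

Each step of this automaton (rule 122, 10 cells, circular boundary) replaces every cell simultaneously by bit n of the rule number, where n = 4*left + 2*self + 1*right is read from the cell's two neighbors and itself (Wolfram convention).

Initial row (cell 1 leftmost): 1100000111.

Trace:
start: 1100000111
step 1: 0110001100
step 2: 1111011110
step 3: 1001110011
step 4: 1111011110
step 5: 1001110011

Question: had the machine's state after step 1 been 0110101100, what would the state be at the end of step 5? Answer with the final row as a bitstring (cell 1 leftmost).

1001110011

state after step 1 := 0110101100
step 2: 1111011110
step 3: 1001110011
step 4: 1111011110
step 5: 1001110011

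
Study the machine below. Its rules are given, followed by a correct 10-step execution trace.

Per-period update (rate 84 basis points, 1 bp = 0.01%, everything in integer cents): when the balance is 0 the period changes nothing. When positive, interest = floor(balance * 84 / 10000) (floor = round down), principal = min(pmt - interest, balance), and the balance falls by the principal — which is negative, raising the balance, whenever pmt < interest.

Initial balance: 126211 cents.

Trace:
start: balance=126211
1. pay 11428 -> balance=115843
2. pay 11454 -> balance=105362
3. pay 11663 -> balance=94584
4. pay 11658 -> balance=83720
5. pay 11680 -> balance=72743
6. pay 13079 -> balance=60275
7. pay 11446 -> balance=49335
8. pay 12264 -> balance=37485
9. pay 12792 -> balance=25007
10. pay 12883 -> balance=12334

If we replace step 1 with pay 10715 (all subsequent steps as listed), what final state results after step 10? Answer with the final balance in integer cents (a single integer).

13102

(re-executing from step 1 with the substitution; state before step 1: balance=126211)
1. pay 10715 -> balance=116556
2. pay 11454 -> balance=106081
3. pay 11663 -> balance=95309
4. pay 11658 -> balance=84451
5. pay 11680 -> balance=73480
6. pay 13079 -> balance=61018
7. pay 11446 -> balance=50084
8. pay 12264 -> balance=38240
9. pay 12792 -> balance=25769
10. pay 12883 -> balance=13102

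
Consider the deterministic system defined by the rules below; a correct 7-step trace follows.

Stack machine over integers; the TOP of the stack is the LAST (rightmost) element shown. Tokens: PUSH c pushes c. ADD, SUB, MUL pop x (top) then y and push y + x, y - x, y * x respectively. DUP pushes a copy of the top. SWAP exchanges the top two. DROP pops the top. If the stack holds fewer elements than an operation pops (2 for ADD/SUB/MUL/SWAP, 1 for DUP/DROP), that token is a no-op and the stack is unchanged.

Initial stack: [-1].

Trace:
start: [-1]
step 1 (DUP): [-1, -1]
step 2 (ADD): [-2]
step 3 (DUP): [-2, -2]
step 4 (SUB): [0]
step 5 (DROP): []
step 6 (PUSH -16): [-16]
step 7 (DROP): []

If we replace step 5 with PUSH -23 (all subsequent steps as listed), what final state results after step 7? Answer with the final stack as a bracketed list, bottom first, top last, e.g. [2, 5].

(re-executing from step 5 with the substitution; state before step 5: [0])
step 5 (PUSH -23): [0, -23]
step 6 (PUSH -16): [0, -23, -16]
step 7 (DROP): [0, -23]

[0, -23]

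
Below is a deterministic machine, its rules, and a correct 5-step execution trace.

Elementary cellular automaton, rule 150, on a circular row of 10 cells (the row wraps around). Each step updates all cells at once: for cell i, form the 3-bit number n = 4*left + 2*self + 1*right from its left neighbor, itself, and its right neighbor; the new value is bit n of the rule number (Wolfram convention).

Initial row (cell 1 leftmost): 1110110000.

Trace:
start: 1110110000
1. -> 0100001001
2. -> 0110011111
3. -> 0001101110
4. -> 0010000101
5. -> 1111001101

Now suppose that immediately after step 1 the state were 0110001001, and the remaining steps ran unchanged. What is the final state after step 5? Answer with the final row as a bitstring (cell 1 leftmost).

1101000111

state after step 1 := 0110001001
2. -> 0001011111
3. -> 1011001110
4. -> 1000110100
5. -> 1101000111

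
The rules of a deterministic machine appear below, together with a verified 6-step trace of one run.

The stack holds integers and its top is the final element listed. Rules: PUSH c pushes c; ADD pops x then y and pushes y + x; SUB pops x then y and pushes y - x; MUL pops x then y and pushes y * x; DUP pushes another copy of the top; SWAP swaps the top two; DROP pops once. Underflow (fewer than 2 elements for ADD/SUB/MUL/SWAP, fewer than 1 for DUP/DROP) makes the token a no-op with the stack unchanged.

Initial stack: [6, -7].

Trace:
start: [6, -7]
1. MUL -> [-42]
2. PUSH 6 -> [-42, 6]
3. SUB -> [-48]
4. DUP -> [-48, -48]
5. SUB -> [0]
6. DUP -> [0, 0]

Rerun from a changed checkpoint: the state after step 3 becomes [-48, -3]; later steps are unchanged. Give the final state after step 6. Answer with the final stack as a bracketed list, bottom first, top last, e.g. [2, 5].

[-48, 0, 0]

state after step 3 := [-48, -3]
4. DUP -> [-48, -3, -3]
5. SUB -> [-48, 0]
6. DUP -> [-48, 0, 0]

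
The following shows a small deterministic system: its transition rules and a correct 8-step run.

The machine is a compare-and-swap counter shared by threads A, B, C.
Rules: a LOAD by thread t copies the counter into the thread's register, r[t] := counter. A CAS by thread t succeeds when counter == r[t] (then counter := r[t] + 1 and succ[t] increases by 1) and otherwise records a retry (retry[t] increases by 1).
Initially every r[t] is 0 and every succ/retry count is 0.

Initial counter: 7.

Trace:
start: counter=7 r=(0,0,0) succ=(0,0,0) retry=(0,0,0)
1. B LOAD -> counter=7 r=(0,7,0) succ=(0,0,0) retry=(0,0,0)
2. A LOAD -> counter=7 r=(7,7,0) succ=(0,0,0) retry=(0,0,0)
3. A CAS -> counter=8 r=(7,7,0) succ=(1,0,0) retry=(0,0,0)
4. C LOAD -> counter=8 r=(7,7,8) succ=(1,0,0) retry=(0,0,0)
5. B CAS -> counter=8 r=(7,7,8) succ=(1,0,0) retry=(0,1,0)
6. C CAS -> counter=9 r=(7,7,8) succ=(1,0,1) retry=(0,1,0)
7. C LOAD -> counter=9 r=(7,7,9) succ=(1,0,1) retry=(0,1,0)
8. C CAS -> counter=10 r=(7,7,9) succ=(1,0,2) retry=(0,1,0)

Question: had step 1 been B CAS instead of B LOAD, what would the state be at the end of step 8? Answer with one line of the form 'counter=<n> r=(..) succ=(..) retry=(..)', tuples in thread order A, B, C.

counter=10 r=(7,0,9) succ=(1,0,2) retry=(0,2,0)

(re-executing from step 1 with the substitution; state before step 1: counter=7 r=(0,0,0) succ=(0,0,0) retry=(0,0,0))
1. B CAS -> counter=7 r=(0,0,0) succ=(0,0,0) retry=(0,1,0)
2. A LOAD -> counter=7 r=(7,0,0) succ=(0,0,0) retry=(0,1,0)
3. A CAS -> counter=8 r=(7,0,0) succ=(1,0,0) retry=(0,1,0)
4. C LOAD -> counter=8 r=(7,0,8) succ=(1,0,0) retry=(0,1,0)
5. B CAS -> counter=8 r=(7,0,8) succ=(1,0,0) retry=(0,2,0)
6. C CAS -> counter=9 r=(7,0,8) succ=(1,0,1) retry=(0,2,0)
7. C LOAD -> counter=9 r=(7,0,9) succ=(1,0,1) retry=(0,2,0)
8. C CAS -> counter=10 r=(7,0,9) succ=(1,0,2) retry=(0,2,0)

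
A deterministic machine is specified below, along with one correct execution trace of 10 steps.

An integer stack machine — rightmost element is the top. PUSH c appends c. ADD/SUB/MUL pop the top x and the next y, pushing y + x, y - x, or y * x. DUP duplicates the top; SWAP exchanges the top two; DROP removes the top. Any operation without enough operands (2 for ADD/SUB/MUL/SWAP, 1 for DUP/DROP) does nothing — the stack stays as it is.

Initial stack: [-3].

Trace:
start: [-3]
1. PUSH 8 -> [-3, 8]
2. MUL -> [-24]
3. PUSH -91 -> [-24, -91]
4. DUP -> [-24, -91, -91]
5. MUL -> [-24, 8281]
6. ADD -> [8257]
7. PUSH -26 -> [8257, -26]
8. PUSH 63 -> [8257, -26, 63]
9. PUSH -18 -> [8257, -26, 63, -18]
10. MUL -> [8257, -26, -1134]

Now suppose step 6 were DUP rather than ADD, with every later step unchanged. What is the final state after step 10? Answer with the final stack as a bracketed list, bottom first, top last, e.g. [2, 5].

[-24, 8281, 8281, -26, -1134]

(re-executing from step 6 with the substitution; state before step 6: [-24, 8281])
6. DUP -> [-24, 8281, 8281]
7. PUSH -26 -> [-24, 8281, 8281, -26]
8. PUSH 63 -> [-24, 8281, 8281, -26, 63]
9. PUSH -18 -> [-24, 8281, 8281, -26, 63, -18]
10. MUL -> [-24, 8281, 8281, -26, -1134]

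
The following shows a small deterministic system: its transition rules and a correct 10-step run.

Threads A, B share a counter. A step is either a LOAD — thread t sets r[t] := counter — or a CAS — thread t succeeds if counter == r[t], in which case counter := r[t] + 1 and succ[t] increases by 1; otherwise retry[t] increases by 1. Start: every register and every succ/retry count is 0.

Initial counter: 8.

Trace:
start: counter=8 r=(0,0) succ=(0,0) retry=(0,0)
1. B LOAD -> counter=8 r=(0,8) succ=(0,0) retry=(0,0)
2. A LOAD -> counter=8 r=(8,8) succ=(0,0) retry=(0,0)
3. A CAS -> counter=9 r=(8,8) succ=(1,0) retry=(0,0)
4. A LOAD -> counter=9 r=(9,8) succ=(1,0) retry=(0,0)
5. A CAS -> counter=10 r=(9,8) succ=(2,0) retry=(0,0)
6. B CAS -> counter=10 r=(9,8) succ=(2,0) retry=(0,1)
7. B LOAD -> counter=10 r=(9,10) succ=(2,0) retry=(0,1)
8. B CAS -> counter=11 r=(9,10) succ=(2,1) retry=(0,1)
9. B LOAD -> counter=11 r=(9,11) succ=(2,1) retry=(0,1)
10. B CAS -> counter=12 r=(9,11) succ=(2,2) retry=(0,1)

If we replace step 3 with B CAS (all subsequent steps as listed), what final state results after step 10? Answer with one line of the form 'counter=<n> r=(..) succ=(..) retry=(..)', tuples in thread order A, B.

(re-executing from step 3 with the substitution; state before step 3: counter=8 r=(8,8) succ=(0,0) retry=(0,0))
3. B CAS -> counter=9 r=(8,8) succ=(0,1) retry=(0,0)
4. A LOAD -> counter=9 r=(9,8) succ=(0,1) retry=(0,0)
5. A CAS -> counter=10 r=(9,8) succ=(1,1) retry=(0,0)
6. B CAS -> counter=10 r=(9,8) succ=(1,1) retry=(0,1)
7. B LOAD -> counter=10 r=(9,10) succ=(1,1) retry=(0,1)
8. B CAS -> counter=11 r=(9,10) succ=(1,2) retry=(0,1)
9. B LOAD -> counter=11 r=(9,11) succ=(1,2) retry=(0,1)
10. B CAS -> counter=12 r=(9,11) succ=(1,3) retry=(0,1)

counter=12 r=(9,11) succ=(1,3) retry=(0,1)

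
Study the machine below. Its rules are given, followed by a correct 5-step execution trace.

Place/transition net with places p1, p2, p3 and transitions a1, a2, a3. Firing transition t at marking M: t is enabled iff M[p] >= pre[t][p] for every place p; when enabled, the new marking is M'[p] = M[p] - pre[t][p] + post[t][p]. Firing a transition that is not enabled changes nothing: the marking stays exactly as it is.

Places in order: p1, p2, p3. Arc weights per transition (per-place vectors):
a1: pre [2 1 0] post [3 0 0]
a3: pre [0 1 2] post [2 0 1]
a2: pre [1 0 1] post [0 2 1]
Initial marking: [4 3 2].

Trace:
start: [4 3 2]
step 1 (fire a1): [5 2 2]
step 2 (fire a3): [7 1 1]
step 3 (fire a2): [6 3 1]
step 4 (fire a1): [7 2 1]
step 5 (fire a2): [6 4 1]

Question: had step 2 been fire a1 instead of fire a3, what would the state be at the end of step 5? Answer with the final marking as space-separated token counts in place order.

(re-executing from step 2 with the substitution; state before step 2: [5 2 2])
step 2 (fire a1): [6 1 2]
step 3 (fire a2): [5 3 2]
step 4 (fire a1): [6 2 2]
step 5 (fire a2): [5 4 2]

5 4 2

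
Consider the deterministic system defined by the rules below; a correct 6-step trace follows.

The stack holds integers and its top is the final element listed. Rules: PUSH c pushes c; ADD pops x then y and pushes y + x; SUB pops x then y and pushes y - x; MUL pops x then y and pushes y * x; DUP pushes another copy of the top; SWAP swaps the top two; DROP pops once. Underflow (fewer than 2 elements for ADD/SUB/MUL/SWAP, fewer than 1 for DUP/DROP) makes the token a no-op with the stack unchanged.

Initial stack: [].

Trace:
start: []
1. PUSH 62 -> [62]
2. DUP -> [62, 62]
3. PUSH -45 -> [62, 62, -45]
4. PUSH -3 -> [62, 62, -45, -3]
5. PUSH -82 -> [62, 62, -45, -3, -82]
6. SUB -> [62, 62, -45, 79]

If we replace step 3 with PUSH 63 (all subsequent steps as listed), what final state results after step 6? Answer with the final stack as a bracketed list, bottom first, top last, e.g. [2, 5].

[62, 62, 63, 79]

(re-executing from step 3 with the substitution; state before step 3: [62, 62])
3. PUSH 63 -> [62, 62, 63]
4. PUSH -3 -> [62, 62, 63, -3]
5. PUSH -82 -> [62, 62, 63, -3, -82]
6. SUB -> [62, 62, 63, 79]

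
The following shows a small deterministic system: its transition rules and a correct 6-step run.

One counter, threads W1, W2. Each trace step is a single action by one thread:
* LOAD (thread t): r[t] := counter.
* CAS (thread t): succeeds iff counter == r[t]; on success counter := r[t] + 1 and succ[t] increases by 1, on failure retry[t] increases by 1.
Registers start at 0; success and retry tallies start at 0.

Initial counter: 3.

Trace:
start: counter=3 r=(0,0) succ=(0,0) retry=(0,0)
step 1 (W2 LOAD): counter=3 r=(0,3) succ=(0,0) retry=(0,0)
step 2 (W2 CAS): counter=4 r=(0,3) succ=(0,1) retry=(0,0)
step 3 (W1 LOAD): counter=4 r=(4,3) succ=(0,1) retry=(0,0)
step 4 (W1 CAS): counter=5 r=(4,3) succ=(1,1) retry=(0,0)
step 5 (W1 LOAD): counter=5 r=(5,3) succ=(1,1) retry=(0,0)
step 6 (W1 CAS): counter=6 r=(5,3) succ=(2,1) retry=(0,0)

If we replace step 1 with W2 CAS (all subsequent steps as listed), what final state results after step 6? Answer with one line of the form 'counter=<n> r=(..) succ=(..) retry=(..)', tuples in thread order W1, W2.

(re-executing from step 1 with the substitution; state before step 1: counter=3 r=(0,0) succ=(0,0) retry=(0,0))
step 1 (W2 CAS): counter=3 r=(0,0) succ=(0,0) retry=(0,1)
step 2 (W2 CAS): counter=3 r=(0,0) succ=(0,0) retry=(0,2)
step 3 (W1 LOAD): counter=3 r=(3,0) succ=(0,0) retry=(0,2)
step 4 (W1 CAS): counter=4 r=(3,0) succ=(1,0) retry=(0,2)
step 5 (W1 LOAD): counter=4 r=(4,0) succ=(1,0) retry=(0,2)
step 6 (W1 CAS): counter=5 r=(4,0) succ=(2,0) retry=(0,2)

counter=5 r=(4,0) succ=(2,0) retry=(0,2)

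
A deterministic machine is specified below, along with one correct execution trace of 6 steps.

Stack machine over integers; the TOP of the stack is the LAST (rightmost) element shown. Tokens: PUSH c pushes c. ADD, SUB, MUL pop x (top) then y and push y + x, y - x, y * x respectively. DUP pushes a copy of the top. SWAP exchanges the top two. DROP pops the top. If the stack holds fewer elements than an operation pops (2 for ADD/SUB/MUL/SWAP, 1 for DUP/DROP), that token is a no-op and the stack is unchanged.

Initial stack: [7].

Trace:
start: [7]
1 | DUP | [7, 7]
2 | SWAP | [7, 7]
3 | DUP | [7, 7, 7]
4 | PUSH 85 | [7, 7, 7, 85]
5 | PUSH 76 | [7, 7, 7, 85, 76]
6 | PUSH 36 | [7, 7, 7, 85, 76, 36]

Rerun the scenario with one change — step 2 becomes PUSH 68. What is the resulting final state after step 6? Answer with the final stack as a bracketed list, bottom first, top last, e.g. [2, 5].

[7, 7, 68, 68, 85, 76, 36]

(re-executing from step 2 with the substitution; state before step 2: [7, 7])
2 | PUSH 68 | [7, 7, 68]
3 | DUP | [7, 7, 68, 68]
4 | PUSH 85 | [7, 7, 68, 68, 85]
5 | PUSH 76 | [7, 7, 68, 68, 85, 76]
6 | PUSH 36 | [7, 7, 68, 68, 85, 76, 36]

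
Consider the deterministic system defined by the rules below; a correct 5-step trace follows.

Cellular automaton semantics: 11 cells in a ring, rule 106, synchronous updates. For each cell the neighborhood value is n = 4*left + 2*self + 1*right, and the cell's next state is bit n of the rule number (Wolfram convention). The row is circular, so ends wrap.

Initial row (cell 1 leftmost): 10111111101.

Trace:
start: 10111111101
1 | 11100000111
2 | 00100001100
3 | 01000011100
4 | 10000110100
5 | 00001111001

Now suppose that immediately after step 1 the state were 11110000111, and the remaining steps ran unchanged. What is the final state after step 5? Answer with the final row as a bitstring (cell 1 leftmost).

state after step 1 := 11110000111
2 | 00010001100
3 | 00100011100
4 | 01000110100
5 | 10001111000

10001111000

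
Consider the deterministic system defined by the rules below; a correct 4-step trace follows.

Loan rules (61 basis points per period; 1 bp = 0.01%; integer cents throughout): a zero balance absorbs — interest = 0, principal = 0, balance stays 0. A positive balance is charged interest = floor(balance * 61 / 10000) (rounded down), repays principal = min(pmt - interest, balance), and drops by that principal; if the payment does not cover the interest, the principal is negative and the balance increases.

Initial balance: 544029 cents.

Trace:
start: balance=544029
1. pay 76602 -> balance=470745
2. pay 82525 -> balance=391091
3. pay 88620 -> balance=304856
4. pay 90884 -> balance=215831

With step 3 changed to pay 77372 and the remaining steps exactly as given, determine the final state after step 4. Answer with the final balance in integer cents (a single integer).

(re-executing from step 3 with the substitution; state before step 3: balance=391091)
3. pay 77372 -> balance=316104
4. pay 90884 -> balance=227148

227148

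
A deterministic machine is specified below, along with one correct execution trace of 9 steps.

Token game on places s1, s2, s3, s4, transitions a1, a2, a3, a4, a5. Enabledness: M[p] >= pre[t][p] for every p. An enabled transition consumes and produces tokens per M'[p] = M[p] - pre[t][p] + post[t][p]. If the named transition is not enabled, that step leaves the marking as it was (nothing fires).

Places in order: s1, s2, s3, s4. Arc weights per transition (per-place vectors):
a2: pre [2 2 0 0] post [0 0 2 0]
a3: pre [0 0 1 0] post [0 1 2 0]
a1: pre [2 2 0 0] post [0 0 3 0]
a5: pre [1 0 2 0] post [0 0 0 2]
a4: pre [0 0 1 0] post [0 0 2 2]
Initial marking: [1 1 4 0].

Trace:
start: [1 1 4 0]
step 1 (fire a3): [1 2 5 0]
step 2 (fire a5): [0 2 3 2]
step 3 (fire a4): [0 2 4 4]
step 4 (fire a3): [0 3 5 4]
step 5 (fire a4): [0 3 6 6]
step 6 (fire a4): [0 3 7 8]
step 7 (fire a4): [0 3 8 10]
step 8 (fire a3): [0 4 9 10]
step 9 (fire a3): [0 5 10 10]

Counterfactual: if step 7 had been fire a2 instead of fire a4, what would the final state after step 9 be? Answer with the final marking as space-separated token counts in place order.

0 5 9 8

(re-executing from step 7 with the substitution; state before step 7: [0 3 7 8])
step 7 (fire a2): [0 3 7 8]
step 8 (fire a3): [0 4 8 8]
step 9 (fire a3): [0 5 9 8]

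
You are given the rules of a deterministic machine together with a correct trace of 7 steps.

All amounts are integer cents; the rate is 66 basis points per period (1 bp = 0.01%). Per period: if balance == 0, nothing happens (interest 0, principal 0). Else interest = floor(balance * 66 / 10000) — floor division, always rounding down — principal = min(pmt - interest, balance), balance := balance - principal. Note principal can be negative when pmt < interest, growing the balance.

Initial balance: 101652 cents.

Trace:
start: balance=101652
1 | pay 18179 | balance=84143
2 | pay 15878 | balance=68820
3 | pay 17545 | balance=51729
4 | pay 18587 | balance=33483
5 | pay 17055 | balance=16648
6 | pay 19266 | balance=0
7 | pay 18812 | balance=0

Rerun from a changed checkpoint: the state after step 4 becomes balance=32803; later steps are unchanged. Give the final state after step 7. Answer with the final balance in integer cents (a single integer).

state after step 4 := balance=32803
5 | pay 17055 | balance=15964
6 | pay 19266 | balance=0
7 | pay 18812 | balance=0

0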